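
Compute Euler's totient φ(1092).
φ(1092) = 288

φ is multiplicative, with φ(p^e) = p^e − p^(e−1). Factorise 1092 = 2^2 · 3 · 7 · 13. Then
  φ(1092) = (2^2 − 2^1) · (3 − 1) · (7 − 1) · (13 − 1) = 2 · 2 · 6 · 12 = 288.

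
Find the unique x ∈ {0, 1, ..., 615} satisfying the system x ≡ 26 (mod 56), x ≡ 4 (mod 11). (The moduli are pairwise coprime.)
The moduli 56, 11 are pairwise coprime, so by the CRT there is a unique solution mod 56·11 = 616.
Solve by successive substitution. Start with x ≡ 26 (mod 56).
  Combine with x ≡ 4 (mod 11): write x = 26 + 56·t and require 26 + 56·t ≡ 4 (mod 11), i.e. 56·t ≡ 4 − 26 ≡ 0 (mod 11). Since 56^(−1) ≡ 1 (mod 11) (56 ≡ 1 (mod 11)), t ≡ 1·0 ≡ 0 (mod 11). So x ≡ 26 + 56·0 = 26 (mod 616).
Unique solution in [0, 616): x = 26.

Final answer: x ≡ 26 (mod 616); the representative in [0, 616) is 26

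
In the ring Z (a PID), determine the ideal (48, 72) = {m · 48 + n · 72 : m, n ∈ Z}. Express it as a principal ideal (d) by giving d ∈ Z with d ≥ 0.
(48, 72) = (24); d = 24

In the PID Z, (a, b) is generated by gcd(a, b). Compute gcd(72, 48) with the extended Euclidean algorithm, tracking rows (r, s, t) with s·72 + t·48 = r:
  row A: (72, 1, 0)   [1·72 + 0·48 = 72]
  row B: (48, 0, 1)   [0·72 + 1·48 = 48]
  72 = 1·48 + 24   → row C = row A − 1·row B = (24, 1, −1)   [check: 1·72 − 1·48 = 24]
  48 = 2·24 + 0   → remainder 0, stop. gcd = 24 (last nonzero row C).
So gcd(48, 72) = 24, with Bézout identity 1·72 − 1·48 = 24. Containment (⊇): the Bézout identity exhibits 24 as an element of (48, 72), giving (24) ⊆ (48, 72). Containment (⊆): since 24 | 48 and 24 | 72 (48 = 24·2, 72 = 24·3), every Z-linear combination of 48 and 72 is divisible by 24, so (48, 72) ⊆ (24). Therefore (48, 72) = (24), d = 24.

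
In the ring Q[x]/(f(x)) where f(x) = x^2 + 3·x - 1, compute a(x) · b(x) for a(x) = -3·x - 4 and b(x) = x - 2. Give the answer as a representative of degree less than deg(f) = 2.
a · b ≡ 11·x + 5 (mod f(x))

First multiply in Q[x] without reducing: a · b = -3·x^2 + 2·x + 8. Now divide by f(x) = x^2 + 3·x - 1, eliminating the leading term at each step:
  leading term -3·x^2: subtract (-3)·f(x) = -3·x^2 - 9·x + 3, leaving 11·x + 5
The degree is now < 2, so this is the remainder. Hence a · b ≡ 11·x + 5 in Q[x]/(f).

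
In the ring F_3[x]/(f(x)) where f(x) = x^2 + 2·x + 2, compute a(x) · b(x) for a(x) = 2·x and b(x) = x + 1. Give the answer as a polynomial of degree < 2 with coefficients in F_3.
a · b ≡ x + 2 (mod f(x))

Multiply as integer polynomials: a · b = 2·x^2 + 2·x. Reducing coefficients mod 3: a · b ≡ 2·x^2 + 2·x. Now divide by f(x) = x^2 + 2·x + 2 in F_3[x], eliminating the leading term at each step:
  leading term 2·x^2: subtract (2)·f(x) = 2·x^2 + x + 1, leaving x + 2 (coefficients mod 3)
The degree is now < 2, so this is the remainder. Hence a · b ≡ x + 2 in F_3[x]/(f).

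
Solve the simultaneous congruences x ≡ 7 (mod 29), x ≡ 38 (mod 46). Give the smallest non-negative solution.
The moduli 29, 46 are pairwise coprime, so by the CRT there is a unique solution mod 29·46 = 1334.
Solve by successive substitution. Start with x ≡ 7 (mod 29).
  Combine with x ≡ 38 (mod 46): write x = 7 + 29·t and require 7 + 29·t ≡ 38 (mod 46), i.e. 29·t ≡ 38 − 7 ≡ 31 (mod 46). Since 29^(−1) ≡ 27 (mod 46), t ≡ 27·31 ≡ 9 (mod 46). So x ≡ 7 + 29·9 = 268 (mod 1334).
Unique solution in [0, 1334): x = 268.

Final answer: x ≡ 268 (mod 1334); the representative in [0, 1334) is 268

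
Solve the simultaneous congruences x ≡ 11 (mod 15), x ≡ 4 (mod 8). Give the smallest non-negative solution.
x ≡ 116 (mod 120); the representative in [0, 120) is 116

The moduli 15, 8 are pairwise coprime, so by the CRT there is a unique solution mod 15·8 = 120.
Solve by successive substitution. Start with x ≡ 11 (mod 15).
  Combine with x ≡ 4 (mod 8): write x = 11 + 15·t and require 11 + 15·t ≡ 4 (mod 8), i.e. 15·t ≡ 4 − 11 ≡ 1 (mod 8). Since 15^(−1) ≡ 7 (mod 8) (15 ≡ 7 (mod 8)), t ≡ 7·1 ≡ 7 (mod 8). So x ≡ 11 + 15·7 = 116 (mod 120).
Unique solution in [0, 120): x = 116.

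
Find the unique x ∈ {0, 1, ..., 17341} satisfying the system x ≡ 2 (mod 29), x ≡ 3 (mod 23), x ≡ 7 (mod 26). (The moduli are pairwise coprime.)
The moduli 29, 23, 26 are pairwise coprime, so by the CRT there is a unique solution mod 29·23·26 = 17342.
Solve by successive substitution. Start with x ≡ 2 (mod 29).
  Combine with x ≡ 3 (mod 23): write x = 2 + 29·t and require 2 + 29·t ≡ 3 (mod 23), i.e. 29·t ≡ 3 − 2 ≡ 1 (mod 23). Since 29^(−1) ≡ 4 (mod 23) (29 ≡ 6 (mod 23)), t ≡ 4·1 ≡ 4 (mod 23). So x ≡ 2 + 29·4 = 118 (mod 667).
  Combine with x ≡ 7 (mod 26): write x = 118 + 667·t and require 118 + 667·t ≡ 7 (mod 26), i.e. 667·t ≡ 7 − 118 ≡ 19 (mod 26). Since 667^(−1) ≡ 23 (mod 26) (667 ≡ 17 (mod 26)), t ≡ 23·19 ≡ 21 (mod 26). So x ≡ 118 + 667·21 = 14125 (mod 17342).
Unique solution in [0, 17342): x = 14125.

Final answer: x ≡ 14125 (mod 17342); the representative in [0, 17342) is 14125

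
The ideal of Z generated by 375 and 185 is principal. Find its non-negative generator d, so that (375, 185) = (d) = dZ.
In the PID Z, (a, b) is generated by gcd(a, b). Compute gcd(375, 185) with the extended Euclidean algorithm, tracking rows (r, s, t) with s·375 + t·185 = r:
  row A: (375, 1, 0)   [1·375 + 0·185 = 375]
  row B: (185, 0, 1)   [0·375 + 1·185 = 185]
  375 = 2·185 + 5   → row C = row A − 2·row B = (5, 1, −2)   [check: 1·375 − 2·185 = 5]
  185 = 37·5 + 0   → remainder 0, stop. gcd = 5 (last nonzero row C).
So gcd(375, 185) = 5, with Bézout identity 1·375 − 2·185 = 5. Containment (⊇): the Bézout identity exhibits 5 as an element of (375, 185), giving (5) ⊆ (375, 185). Containment (⊆): since 5 | 375 and 5 | 185 (375 = 5·75, 185 = 5·37), every Z-linear combination of 375 and 185 is divisible by 5, so (375, 185) ⊆ (5). Therefore (375, 185) = (5), d = 5.

Final answer: (375, 185) = (5); d = 5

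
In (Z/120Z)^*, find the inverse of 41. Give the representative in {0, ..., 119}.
Apply the extended Euclidean algorithm to (120, 41), tracking rows (r, s, t) with s·120 + t·41 = r. Each division r_prev = q·r_cur + r_new produces the new row as (previous row) − q·(current row):
  row A: (120, 1, 0)   [1·120 + 0·41 = 120]
  row B: (41, 0, 1)   [0·120 + 1·41 = 41]
  120 = 2·41 + 38   → row C = row A − 2·row B = (38, 1, −2)   [check: 1·120 − 2·41 = 38]
  41 = 1·38 + 3   → row D = row B − 1·row C = (3, −1, 3)   [check: −1·120 + 3·41 = 3]
  38 = 12·3 + 2   → row E = row C − 12·row D = (2, 13, −38)   [check: 13·120 − 38·41 = 2]
  3 = 1·2 + 1   → row F = row D − 1·row E = (1, −14, 41)   [check: −14·120 + 41·41 = 1]
  2 = 2·1 + 0   → remainder 0, stop. gcd = 1 (last nonzero row F).
The gcd is 1, so 41 is invertible mod 120. The last nonzero row gives −14·120 + 41·41 = 1, so t = 41. So 41^(−1) ≡ 41 (mod 120). Verify: 41 · 41 = 1681 ≡ 1 (mod 120). ✓

Final answer: 41^(−1) ≡ 41 (mod 120)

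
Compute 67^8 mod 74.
Use repeated squaring. Binary(8) = 1000. Walk through the bits of the exponent 8 left-to-right: at each bit after the leading one, square the running value, then multiply by 67 if the bit is 1 (always reducing mod 74):
  bit 1 = 1 (leading): start with 67.
  bit 2 = 0: square 67^2 = 4489 ≡ 49 (mod 74).
  bit 3 = 0: square 49^2 = 2401 ≡ 33 (mod 74).
  bit 4 = 0: square 33^2 = 1089 ≡ 53 (mod 74).
Final value: 67^8 ≡ 53 (mod 74).

Final answer: 53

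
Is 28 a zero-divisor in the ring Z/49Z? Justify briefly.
gcd(28, 49) = 7 > 1, so 28 is not a unit in Z/49Z. In Z/nZ every nonzero non-unit is a zero-divisor: explicitly, take b = 49/gcd = 7 ≠ 0 (mod 49); then 28·7 = 196 = 4·49, i.e. 28·7 ≡ 0 (mod 49). So 28 is a zero-divisor.

Final answer: YES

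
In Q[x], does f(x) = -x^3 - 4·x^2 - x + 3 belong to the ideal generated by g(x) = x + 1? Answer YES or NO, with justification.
NO

In Q[x] the ideal (g) consists of all multiples of g, so f ∈ (g) iff g | f, i.e. iff the remainder of f on division by g is 0. Divide f by g (g is monic, so eliminate the leading term of the running remainder at each step):
  leading term -x^3: subtract (-x^2)·g(x) = -x^3 - x^2, leaving -3·x^2 - x + 3
  leading term -3·x^2: subtract (-3·x)·g(x) = -3·x^2 - 3·x, leaving 2·x + 3
  leading term 2·x: subtract (2)·g(x) = 2·x + 2, leaving 1
The remainder r(x) = 1 ≠ 0 (and deg r < deg g), so g ∤ f, i.e. f ∉ (g).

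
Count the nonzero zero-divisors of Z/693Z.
Z/693Z has 332 nonzero zero-divisors

In Z/693Z each nonzero element is either a unit (gcd with 693 is 1) or a zero-divisor (gcd > 1). The number of units is φ(693): factorise 693 = 3^2 · 7 · 11, so φ(693) = (3^2 − 3^1) · (7 − 1) · (11 − 1) = 6 · 6 · 10 = 360. The nonzero elements number 693 − 1 = 692. Hence the nonzero zero-divisors number 692 − 360 = 332.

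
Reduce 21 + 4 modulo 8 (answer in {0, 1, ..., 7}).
1

Reduce the summands first: 21 ≡ 5 (mod 8), so 21 + 4 ≡ 5 + 4 (mod 8). 5 + 4 = 9; 9 = 1·8 + 1, so (21 + 4) mod 8 = 1.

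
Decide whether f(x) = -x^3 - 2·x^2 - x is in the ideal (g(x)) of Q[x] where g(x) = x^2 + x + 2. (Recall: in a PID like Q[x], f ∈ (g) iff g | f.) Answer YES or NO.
In Q[x] the ideal (g) consists of all multiples of g, so f ∈ (g) iff g | f, i.e. iff the remainder of f on division by g is 0. Divide f by g (g is monic, so eliminate the leading term of the running remainder at each step):
  leading term -x^3: subtract (-x)·g(x) = -x^3 - x^2 - 2·x, leaving -x^2 + x
  leading term -x^2: subtract (-1)·g(x) = -x^2 - x - 2, leaving 2·x + 2
The remainder r(x) = 2·x + 2 ≠ 0 (and deg r < deg g), so g ∤ f, i.e. f ∉ (g).

Final answer: NO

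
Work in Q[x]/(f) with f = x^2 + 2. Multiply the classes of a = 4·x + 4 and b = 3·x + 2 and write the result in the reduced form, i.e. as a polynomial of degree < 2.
a · b ≡ 20·x - 16 (mod f(x))

First multiply in Q[x] without reducing: a · b = 12·x^2 + 20·x + 8. Now divide by f(x) = x^2 + 2, eliminating the leading term at each step:
  leading term 12·x^2: subtract (12)·f(x) = 12·x^2 + 24, leaving 20·x - 16
The degree is now < 2, so this is the remainder. Hence a · b ≡ 20·x - 16 in Q[x]/(f).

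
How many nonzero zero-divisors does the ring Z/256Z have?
Z/256Z has 127 nonzero zero-divisors

In Z/256Z each nonzero element is either a unit (gcd with 256 is 1) or a zero-divisor (gcd > 1). The number of units is φ(256): factorise 256 = 2^8, so φ(256) = (2^8 − 2^7) = 128 = 128. The nonzero elements number 256 − 1 = 255. Hence the nonzero zero-divisors number 255 − 128 = 127.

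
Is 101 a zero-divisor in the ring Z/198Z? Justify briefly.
gcd(101, 198) = 1, so 101 is a unit in Z/198Z (it has a multiplicative inverse). A unit cannot be a zero-divisor: if 101·b ≡ 0 then multiplying both sides by 101^(−1) gives b ≡ 0. So 101 is not a zero-divisor.

Final answer: NO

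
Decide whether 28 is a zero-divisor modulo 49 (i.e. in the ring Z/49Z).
YES

gcd(28, 49) = 7 > 1, so 28 is not a unit in Z/49Z. In Z/nZ every nonzero non-unit is a zero-divisor: explicitly, take b = 49/gcd = 7 ≠ 0 (mod 49); then 28·7 = 196 = 4·49, i.e. 28·7 ≡ 0 (mod 49). So 28 is a zero-divisor.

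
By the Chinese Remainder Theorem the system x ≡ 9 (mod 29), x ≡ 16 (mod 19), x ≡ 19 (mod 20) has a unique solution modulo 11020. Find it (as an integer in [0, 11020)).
x ≡ 2619 (mod 11020); the representative in [0, 11020) is 2619

The moduli 29, 19, 20 are pairwise coprime, so by the CRT there is a unique solution mod 29·19·20 = 11020.
Solve by successive substitution. Start with x ≡ 9 (mod 29).
  Combine with x ≡ 16 (mod 19): write x = 9 + 29·t and require 9 + 29·t ≡ 16 (mod 19), i.e. 29·t ≡ 16 − 9 ≡ 7 (mod 19). Since 29^(−1) ≡ 2 (mod 19) (29 ≡ 10 (mod 19)), t ≡ 2·7 ≡ 14 (mod 19). So x ≡ 9 + 29·14 = 415 (mod 551).
  Combine with x ≡ 19 (mod 20): write x = 415 + 551·t and require 415 + 551·t ≡ 19 (mod 20), i.e. 551·t ≡ 19 − 415 ≡ 4 (mod 20). Since 551^(−1) ≡ 11 (mod 20) (551 ≡ 11 (mod 20)), t ≡ 11·4 ≡ 4 (mod 20). So x ≡ 415 + 551·4 = 2619 (mod 11020).
Unique solution in [0, 11020): x = 2619.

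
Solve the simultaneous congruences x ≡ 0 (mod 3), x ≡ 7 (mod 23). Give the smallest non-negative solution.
The moduli 3, 23 are pairwise coprime, so by the CRT there is a unique solution mod 3·23 = 69.
Solve by successive substitution. Start with x ≡ 0 (mod 3).
  Combine with x ≡ 7 (mod 23): write x = 3·t and require 3·t ≡ 7 (mod 23). Since 3^(−1) ≡ 8 (mod 23), t ≡ 8·7 ≡ 10 (mod 23). So x ≡ 3·10 = 30 (mod 69).
Unique solution in [0, 69): x = 30.

Final answer: x ≡ 30 (mod 69); the representative in [0, 69) is 30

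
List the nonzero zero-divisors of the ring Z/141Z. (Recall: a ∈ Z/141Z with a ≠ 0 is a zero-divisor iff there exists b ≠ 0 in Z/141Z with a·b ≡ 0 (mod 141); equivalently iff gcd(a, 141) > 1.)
An element a ∈ Z/141Z (with a ≠ 0) is a zero-divisor iff gcd(a, 141) > 1 (because a is a unit precisely when gcd(a, n) = 1, and in Z/nZ every nonzero, non-unit element is a zero-divisor). Scan a = 1, ..., 140 and keep those with gcd(a, 141) > 1:
  gcd(3, 141) = 3, gcd(6, 141) = 3, gcd(9, 141) = 3, gcd(12, 141) = 3, gcd(15, 141) = 3, gcd(18, 141) = 3, gcd(21, 141) = 3, gcd(24, 141) = 3, gcd(27, 141) = 3, gcd(30, 141) = 3, gcd(33, 141) = 3, gcd(36, 141) = 3, gcd(39, 141) = 3, gcd(42, 141) = 3, gcd(45, 141) = 3, gcd(47, 141) = 47, gcd(48, 141) = 3, gcd(51, 141) = 3, gcd(54, 141) = 3, gcd(57, 141) = 3, gcd(60, 141) = 3, gcd(63, 141) = 3, gcd(66, 141) = 3, gcd(69, 141) = 3, gcd(72, 141) = 3, gcd(75, 141) = 3, gcd(78, 141) = 3, gcd(81, 141) = 3, gcd(84, 141) = 3, gcd(87, 141) = 3, gcd(90, 141) = 3, gcd(93, 141) = 3, gcd(94, 141) = 47, gcd(96, 141) = 3, gcd(99, 141) = 3, gcd(102, 141) = 3, gcd(105, 141) = 3, gcd(108, 141) = 3, gcd(111, 141) = 3, gcd(114, 141) = 3, gcd(117, 141) = 3, gcd(120, 141) = 3, gcd(123, 141) = 3, gcd(126, 141) = 3, gcd(129, 141) = 3, gcd(132, 141) = 3, gcd(135, 141) = 3, gcd(138, 141) = 3.
All other a ∈ {1, ..., 140} have gcd(a, 141) = 1 and are units. So the nonzero zero-divisors are exactly the 48 values of a appearing in this scan.

Final answer: nonzero zero-divisors of Z/141Z = {3, 6, 9, 12, 15, 18, 21, 24, 27, 30, 33, 36, 39, 42, 45, 47, 48, 51, 54, 57, 60, 63, 66, 69, 72, 75, 78, 81, 84, 87, 90, 93, 94, 96, 99, 102, 105, 108, 111, 114, 117, 120, 123, 126, 129, 132, 135, 138}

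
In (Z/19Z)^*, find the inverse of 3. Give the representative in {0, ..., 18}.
Apply the extended Euclidean algorithm to (19, 3), tracking rows (r, s, t) with s·19 + t·3 = r. Each division r_prev = q·r_cur + r_new produces the new row as (previous row) − q·(current row):
  row A: (19, 1, 0)   [1·19 + 0·3 = 19]
  row B: (3, 0, 1)   [0·19 + 1·3 = 3]
  19 = 6·3 + 1   → row C = row A − 6·row B = (1, 1, −6)   [check: 1·19 − 6·3 = 1]
  3 = 3·1 + 0   → remainder 0, stop. gcd = 1 (last nonzero row C).
The gcd is 1, so 3 is invertible mod 19. The last nonzero row gives 1·19 − 6·3 = 1, so t = −6. So 3^(−1) ≡ −6 ≡ 13 (mod 19). Verify: 3 · 13 = 39 ≡ 1 (mod 19). ✓

Final answer: 3^(−1) ≡ 13 (mod 19)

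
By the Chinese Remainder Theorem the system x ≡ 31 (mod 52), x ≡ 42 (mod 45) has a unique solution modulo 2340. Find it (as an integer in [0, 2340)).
The moduli 52, 45 are pairwise coprime, so by the CRT there is a unique solution mod 52·45 = 2340.
Solve by successive substitution. Start with x ≡ 31 (mod 52).
  Combine with x ≡ 42 (mod 45): write x = 31 + 52·t and require 31 + 52·t ≡ 42 (mod 45), i.e. 52·t ≡ 42 − 31 ≡ 11 (mod 45). Since 52^(−1) ≡ 13 (mod 45) (52 ≡ 7 (mod 45)), t ≡ 13·11 ≡ 8 (mod 45). So x ≡ 31 + 52·8 = 447 (mod 2340).
Unique solution in [0, 2340): x = 447.

Final answer: x ≡ 447 (mod 2340); the representative in [0, 2340) is 447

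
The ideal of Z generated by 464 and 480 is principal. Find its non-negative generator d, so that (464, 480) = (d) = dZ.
(464, 480) = (16); d = 16

In the PID Z, (a, b) is generated by gcd(a, b). Compute gcd(480, 464) with the extended Euclidean algorithm, tracking rows (r, s, t) with s·480 + t·464 = r:
  row A: (480, 1, 0)   [1·480 + 0·464 = 480]
  row B: (464, 0, 1)   [0·480 + 1·464 = 464]
  480 = 1·464 + 16   → row C = row A − 1·row B = (16, 1, −1)   [check: 1·480 − 1·464 = 16]
  464 = 29·16 + 0   → remainder 0, stop. gcd = 16 (last nonzero row C).
So gcd(464, 480) = 16, with Bézout identity 1·480 − 1·464 = 16. Containment (⊇): the Bézout identity exhibits 16 as an element of (464, 480), giving (16) ⊆ (464, 480). Containment (⊆): since 16 | 464 and 16 | 480 (464 = 16·29, 480 = 16·30), every Z-linear combination of 464 and 480 is divisible by 16, so (464, 480) ⊆ (16). Therefore (464, 480) = (16), d = 16.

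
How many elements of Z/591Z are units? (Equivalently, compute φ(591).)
An element a ∈ Z/591Z is a unit iff gcd(a, 591) = 1, so the number of units is φ(591). φ is multiplicative, with φ(p^e) = p^e − p^(e−1). Factorise 591 = 3 · 197. Then
  φ(591) = (3 − 1) · (197 − 1) = 2 · 196 = 392.

Final answer: Z/591Z has φ(591) = 392 units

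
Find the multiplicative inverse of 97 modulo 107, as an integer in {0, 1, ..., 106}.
Apply the extended Euclidean algorithm to (107, 97), tracking rows (r, s, t) with s·107 + t·97 = r. Each division r_prev = q·r_cur + r_new produces the new row as (previous row) − q·(current row):
  row A: (107, 1, 0)   [1·107 + 0·97 = 107]
  row B: (97, 0, 1)   [0·107 + 1·97 = 97]
  107 = 1·97 + 10   → row C = row A − 1·row B = (10, 1, −1)   [check: 1·107 − 1·97 = 10]
  97 = 9·10 + 7   → row D = row B − 9·row C = (7, −9, 10)   [check: −9·107 + 10·97 = 7]
  10 = 1·7 + 3   → row E = row C − 1·row D = (3, 10, −11)   [check: 10·107 − 11·97 = 3]
  7 = 2·3 + 1   → row F = row D − 2·row E = (1, −29, 32)   [check: −29·107 + 32·97 = 1]
  3 = 3·1 + 0   → remainder 0, stop. gcd = 1 (last nonzero row F).
The gcd is 1, so 97 is invertible mod 107. The last nonzero row gives −29·107 + 32·97 = 1, so t = 32. So 97^(−1) ≡ 32 (mod 107). Verify: 97 · 32 = 3104 ≡ 1 (mod 107). ✓

Final answer: 97^(−1) ≡ 32 (mod 107)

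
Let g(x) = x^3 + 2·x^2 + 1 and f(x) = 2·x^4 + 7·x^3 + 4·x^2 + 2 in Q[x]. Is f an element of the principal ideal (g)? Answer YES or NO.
NO

In Q[x] the ideal (g) consists of all multiples of g, so f ∈ (g) iff g | f, i.e. iff the remainder of f on division by g is 0. Divide f by g (g is monic, so eliminate the leading term of the running remainder at each step):
  leading term 2·x^4: subtract (2·x)·g(x) = 2·x^4 + 4·x^3 + 2·x, leaving 3·x^3 + 4·x^2 - 2·x + 2
  leading term 3·x^3: subtract (3)·g(x) = 3·x^3 + 6·x^2 + 3, leaving -2·x^2 - 2·x - 1
The remainder r(x) = -2·x^2 - 2·x - 1 ≠ 0 (and deg r < deg g), so g ∤ f, i.e. f ∉ (g).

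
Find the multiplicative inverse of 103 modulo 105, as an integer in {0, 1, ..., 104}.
103^(−1) ≡ 52 (mod 105)

Apply the extended Euclidean algorithm to (105, 103), tracking rows (r, s, t) with s·105 + t·103 = r. Each division r_prev = q·r_cur + r_new produces the new row as (previous row) − q·(current row):
  row A: (105, 1, 0)   [1·105 + 0·103 = 105]
  row B: (103, 0, 1)   [0·105 + 1·103 = 103]
  105 = 1·103 + 2   → row C = row A − 1·row B = (2, 1, −1)   [check: 1·105 − 1·103 = 2]
  103 = 51·2 + 1   → row D = row B − 51·row C = (1, −51, 52)   [check: −51·105 + 52·103 = 1]
  2 = 2·1 + 0   → remainder 0, stop. gcd = 1 (last nonzero row D).
The gcd is 1, so 103 is invertible mod 105. The last nonzero row gives −51·105 + 52·103 = 1, so t = 52. So 103^(−1) ≡ 52 (mod 105). Verify: 103 · 52 = 5356 ≡ 1 (mod 105). ✓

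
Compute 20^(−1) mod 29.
Apply the extended Euclidean algorithm to (29, 20), tracking rows (r, s, t) with s·29 + t·20 = r. Each division r_prev = q·r_cur + r_new produces the new row as (previous row) − q·(current row):
  row A: (29, 1, 0)   [1·29 + 0·20 = 29]
  row B: (20, 0, 1)   [0·29 + 1·20 = 20]
  29 = 1·20 + 9   → row C = row A − 1·row B = (9, 1, −1)   [check: 1·29 − 1·20 = 9]
  20 = 2·9 + 2   → row D = row B − 2·row C = (2, −2, 3)   [check: −2·29 + 3·20 = 2]
  9 = 4·2 + 1   → row E = row C − 4·row D = (1, 9, −13)   [check: 9·29 − 13·20 = 1]
  2 = 2·1 + 0   → remainder 0, stop. gcd = 1 (last nonzero row E).
The gcd is 1, so 20 is invertible mod 29. The last nonzero row gives 9·29 − 13·20 = 1, so t = −13. So 20^(−1) ≡ −13 ≡ 16 (mod 29). Verify: 20 · 16 = 320 ≡ 1 (mod 29). ✓

Final answer: 20^(−1) ≡ 16 (mod 29)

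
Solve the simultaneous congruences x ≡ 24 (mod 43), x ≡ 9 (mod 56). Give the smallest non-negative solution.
The moduli 43, 56 are pairwise coprime, so by the CRT there is a unique solution mod 43·56 = 2408.
Solve by successive substitution. Start with x ≡ 24 (mod 43).
  Combine with x ≡ 9 (mod 56): write x = 24 + 43·t and require 24 + 43·t ≡ 9 (mod 56), i.e. 43·t ≡ 9 − 24 ≡ 41 (mod 56). Since 43^(−1) ≡ 43 (mod 56), t ≡ 43·41 ≡ 27 (mod 56). So x ≡ 24 + 43·27 = 1185 (mod 2408).
Unique solution in [0, 2408): x = 1185.

Final answer: x ≡ 1185 (mod 2408); the representative in [0, 2408) is 1185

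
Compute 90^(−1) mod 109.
Apply the extended Euclidean algorithm to (109, 90), tracking rows (r, s, t) with s·109 + t·90 = r. Each division r_prev = q·r_cur + r_new produces the new row as (previous row) − q·(current row):
  row A: (109, 1, 0)   [1·109 + 0·90 = 109]
  row B: (90, 0, 1)   [0·109 + 1·90 = 90]
  109 = 1·90 + 19   → row C = row A − 1·row B = (19, 1, −1)   [check: 1·109 − 1·90 = 19]
  90 = 4·19 + 14   → row D = row B − 4·row C = (14, −4, 5)   [check: −4·109 + 5·90 = 14]
  19 = 1·14 + 5   → row E = row C − 1·row D = (5, 5, −6)   [check: 5·109 − 6·90 = 5]
  14 = 2·5 + 4   → row F = row D − 2·row E = (4, −14, 17)   [check: −14·109 + 17·90 = 4]
  5 = 1·4 + 1   → row G = row E − 1·row F = (1, 19, −23)   [check: 19·109 − 23·90 = 1]
  4 = 4·1 + 0   → remainder 0, stop. gcd = 1 (last nonzero row G).
The gcd is 1, so 90 is invertible mod 109. The last nonzero row gives 19·109 − 23·90 = 1, so t = −23. So 90^(−1) ≡ −23 ≡ 86 (mod 109). Verify: 90 · 86 = 7740 ≡ 1 (mod 109). ✓

Final answer: 90^(−1) ≡ 86 (mod 109)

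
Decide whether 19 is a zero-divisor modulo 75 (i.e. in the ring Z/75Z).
gcd(19, 75) = 1, so 19 is a unit in Z/75Z (it has a multiplicative inverse). A unit cannot be a zero-divisor: if 19·b ≡ 0 then multiplying both sides by 19^(−1) gives b ≡ 0. So 19 is not a zero-divisor.

Final answer: NO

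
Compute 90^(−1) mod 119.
90^(−1) ≡ 41 (mod 119)

Apply the extended Euclidean algorithm to (119, 90), tracking rows (r, s, t) with s·119 + t·90 = r. Each division r_prev = q·r_cur + r_new produces the new row as (previous row) − q·(current row):
  row A: (119, 1, 0)   [1·119 + 0·90 = 119]
  row B: (90, 0, 1)   [0·119 + 1·90 = 90]
  119 = 1·90 + 29   → row C = row A − 1·row B = (29, 1, −1)   [check: 1·119 − 1·90 = 29]
  90 = 3·29 + 3   → row D = row B − 3·row C = (3, −3, 4)   [check: −3·119 + 4·90 = 3]
  29 = 9·3 + 2   → row E = row C − 9·row D = (2, 28, −37)   [check: 28·119 − 37·90 = 2]
  3 = 1·2 + 1   → row F = row D − 1·row E = (1, −31, 41)   [check: −31·119 + 41·90 = 1]
  2 = 2·1 + 0   → remainder 0, stop. gcd = 1 (last nonzero row F).
The gcd is 1, so 90 is invertible mod 119. The last nonzero row gives −31·119 + 41·90 = 1, so t = 41. So 90^(−1) ≡ 41 (mod 119). Verify: 90 · 41 = 3690 ≡ 1 (mod 119). ✓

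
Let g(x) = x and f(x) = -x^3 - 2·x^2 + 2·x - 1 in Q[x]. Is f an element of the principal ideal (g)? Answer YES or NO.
NO

In Q[x] the ideal (g) consists of all multiples of g, so f ∈ (g) iff g | f, i.e. iff the remainder of f on division by g is 0. Divide f by g (g is monic, so eliminate the leading term of the running remainder at each step):
  leading term -x^3: subtract (-x^2)·g(x) = -x^3, leaving -2·x^2 + 2·x - 1
  leading term -2·x^2: subtract (-2·x)·g(x) = -2·x^2, leaving 2·x - 1
  leading term 2·x: subtract (2)·g(x) = 2·x, leaving -1
The remainder r(x) = -1 ≠ 0 (and deg r < deg g), so g ∤ f, i.e. f ∉ (g).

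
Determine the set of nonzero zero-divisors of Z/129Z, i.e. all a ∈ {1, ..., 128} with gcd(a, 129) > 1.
nonzero zero-divisors of Z/129Z = {3, 6, 9, 12, 15, 18, 21, 24, 27, 30, 33, 36, 39, 42, 43, 45, 48, 51, 54, 57, 60, 63, 66, 69, 72, 75, 78, 81, 84, 86, 87, 90, 93, 96, 99, 102, 105, 108, 111, 114, 117, 120, 123, 126}

An element a ∈ Z/129Z (with a ≠ 0) is a zero-divisor iff gcd(a, 129) > 1 (because a is a unit precisely when gcd(a, n) = 1, and in Z/nZ every nonzero, non-unit element is a zero-divisor). Scan a = 1, ..., 128 and keep those with gcd(a, 129) > 1:
  gcd(3, 129) = 3, gcd(6, 129) = 3, gcd(9, 129) = 3, gcd(12, 129) = 3, gcd(15, 129) = 3, gcd(18, 129) = 3, gcd(21, 129) = 3, gcd(24, 129) = 3, gcd(27, 129) = 3, gcd(30, 129) = 3, gcd(33, 129) = 3, gcd(36, 129) = 3, gcd(39, 129) = 3, gcd(42, 129) = 3, gcd(43, 129) = 43, gcd(45, 129) = 3, gcd(48, 129) = 3, gcd(51, 129) = 3, gcd(54, 129) = 3, gcd(57, 129) = 3, gcd(60, 129) = 3, gcd(63, 129) = 3, gcd(66, 129) = 3, gcd(69, 129) = 3, gcd(72, 129) = 3, gcd(75, 129) = 3, gcd(78, 129) = 3, gcd(81, 129) = 3, gcd(84, 129) = 3, gcd(86, 129) = 43, gcd(87, 129) = 3, gcd(90, 129) = 3, gcd(93, 129) = 3, gcd(96, 129) = 3, gcd(99, 129) = 3, gcd(102, 129) = 3, gcd(105, 129) = 3, gcd(108, 129) = 3, gcd(111, 129) = 3, gcd(114, 129) = 3, gcd(117, 129) = 3, gcd(120, 129) = 3, gcd(123, 129) = 3, gcd(126, 129) = 3.
All other a ∈ {1, ..., 128} have gcd(a, 129) = 1 and are units. So the nonzero zero-divisors are exactly the 44 values of a appearing in this scan.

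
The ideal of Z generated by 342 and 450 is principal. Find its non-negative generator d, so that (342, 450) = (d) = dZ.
In the PID Z, (a, b) is generated by gcd(a, b). Compute gcd(450, 342) with the extended Euclidean algorithm, tracking rows (r, s, t) with s·450 + t·342 = r:
  row A: (450, 1, 0)   [1·450 + 0·342 = 450]
  row B: (342, 0, 1)   [0·450 + 1·342 = 342]
  450 = 1·342 + 108   → row C = row A − 1·row B = (108, 1, −1)   [check: 1·450 − 1·342 = 108]
  342 = 3·108 + 18   → row D = row B − 3·row C = (18, −3, 4)   [check: −3·450 + 4·342 = 18]
  108 = 6·18 + 0   → remainder 0, stop. gcd = 18 (last nonzero row D).
So gcd(342, 450) = 18, with Bézout identity −3·450 + 4·342 = 18. Containment (⊇): the Bézout identity exhibits 18 as an element of (342, 450), giving (18) ⊆ (342, 450). Containment (⊆): since 18 | 342 and 18 | 450 (342 = 18·19, 450 = 18·25), every Z-linear combination of 342 and 450 is divisible by 18, so (342, 450) ⊆ (18). Therefore (342, 450) = (18), d = 18.

Final answer: (342, 450) = (18); d = 18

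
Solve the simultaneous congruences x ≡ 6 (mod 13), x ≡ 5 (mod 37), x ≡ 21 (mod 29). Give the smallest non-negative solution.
x ≡ 10809 (mod 13949); the representative in [0, 13949) is 10809

The moduli 13, 37, 29 are pairwise coprime, so by the CRT there is a unique solution mod 13·37·29 = 13949.
Solve by successive substitution. Start with x ≡ 6 (mod 13).
  Combine with x ≡ 5 (mod 37): write x = 6 + 13·t and require 6 + 13·t ≡ 5 (mod 37), i.e. 13·t ≡ 5 − 6 ≡ 36 (mod 37). Since 13^(−1) ≡ 20 (mod 37), t ≡ 20·36 ≡ 17 (mod 37). So x ≡ 6 + 13·17 = 227 (mod 481).
  Combine with x ≡ 21 (mod 29): write x = 227 + 481·t and require 227 + 481·t ≡ 21 (mod 29), i.e. 481·t ≡ 21 − 227 ≡ 26 (mod 29). Since 481^(−1) ≡ 12 (mod 29) (481 ≡ 17 (mod 29)), t ≡ 12·26 ≡ 22 (mod 29). So x ≡ 227 + 481·22 = 10809 (mod 13949).
Unique solution in [0, 13949): x = 10809.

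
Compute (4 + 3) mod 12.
7

Both summands are already reduced mod 12. 4 + 3 = 7; 7 = 0·12 + 7, so (4 + 3) mod 12 = 7.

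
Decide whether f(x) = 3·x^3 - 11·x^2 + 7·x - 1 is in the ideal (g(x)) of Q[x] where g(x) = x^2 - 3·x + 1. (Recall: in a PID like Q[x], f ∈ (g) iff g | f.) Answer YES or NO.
NO

In Q[x] the ideal (g) consists of all multiples of g, so f ∈ (g) iff g | f, i.e. iff the remainder of f on division by g is 0. Divide f by g (g is monic, so eliminate the leading term of the running remainder at each step):
  leading term 3·x^3: subtract (3·x)·g(x) = 3·x^3 - 9·x^2 + 3·x, leaving -2·x^2 + 4·x - 1
  leading term -2·x^2: subtract (-2)·g(x) = -2·x^2 + 6·x - 2, leaving 1 - 2·x
The remainder r(x) = 1 - 2·x ≠ 0 (and deg r < deg g), so g ∤ f, i.e. f ∉ (g).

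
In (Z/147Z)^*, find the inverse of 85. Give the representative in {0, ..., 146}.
Apply the extended Euclidean algorithm to (147, 85), tracking rows (r, s, t) with s·147 + t·85 = r. Each division r_prev = q·r_cur + r_new produces the new row as (previous row) − q·(current row):
  row A: (147, 1, 0)   [1·147 + 0·85 = 147]
  row B: (85, 0, 1)   [0·147 + 1·85 = 85]
  147 = 1·85 + 62   → row C = row A − 1·row B = (62, 1, −1)   [check: 1·147 − 1·85 = 62]
  85 = 1·62 + 23   → row D = row B − 1·row C = (23, −1, 2)   [check: −1·147 + 2·85 = 23]
  62 = 2·23 + 16   → row E = row C − 2·row D = (16, 3, −5)   [check: 3·147 − 5·85 = 16]
  23 = 1·16 + 7   → row F = row D − 1·row E = (7, −4, 7)   [check: −4·147 + 7·85 = 7]
  16 = 2·7 + 2   → row G = row E − 2·row F = (2, 11, −19)   [check: 11·147 − 19·85 = 2]
  7 = 3·2 + 1   → row H = row F − 3·row G = (1, −37, 64)   [check: −37·147 + 64·85 = 1]
  2 = 2·1 + 0   → remainder 0, stop. gcd = 1 (last nonzero row H).
The gcd is 1, so 85 is invertible mod 147. The last nonzero row gives −37·147 + 64·85 = 1, so t = 64. So 85^(−1) ≡ 64 (mod 147). Verify: 85 · 64 = 5440 ≡ 1 (mod 147). ✓

Final answer: 85^(−1) ≡ 64 (mod 147)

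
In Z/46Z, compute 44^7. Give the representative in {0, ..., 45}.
Use repeated squaring. Binary(7) = 111. Walk through the bits of the exponent 7 left-to-right: at each bit after the leading one, square the running value, then multiply by 44 if the bit is 1 (always reducing mod 46):
  bit 1 = 1 (leading): start with 44.
  bit 2 = 1: square 44^2 = 1936 ≡ 4; bit is 1, so multiply 4·44 = 176 ≡ 38 (mod 46).
  bit 3 = 1: square 38^2 = 1444 ≡ 18; bit is 1, so multiply 18·44 = 792 ≡ 10 (mod 46).
Final value: 44^7 ≡ 10 (mod 46).

Final answer: 10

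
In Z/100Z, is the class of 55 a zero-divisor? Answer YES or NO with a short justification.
gcd(55, 100) = 5 > 1, so 55 is not a unit in Z/100Z. In Z/nZ every nonzero non-unit is a zero-divisor: explicitly, take b = 100/gcd = 20 ≠ 0 (mod 100); then 55·20 = 1100 = 11·100, i.e. 55·20 ≡ 0 (mod 100). So 55 is a zero-divisor.

Final answer: YES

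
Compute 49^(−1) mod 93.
49^(−1) ≡ 19 (mod 93)

Apply the extended Euclidean algorithm to (93, 49), tracking rows (r, s, t) with s·93 + t·49 = r. Each division r_prev = q·r_cur + r_new produces the new row as (previous row) − q·(current row):
  row A: (93, 1, 0)   [1·93 + 0·49 = 93]
  row B: (49, 0, 1)   [0·93 + 1·49 = 49]
  93 = 1·49 + 44   → row C = row A − 1·row B = (44, 1, −1)   [check: 1·93 − 1·49 = 44]
  49 = 1·44 + 5   → row D = row B − 1·row C = (5, −1, 2)   [check: −1·93 + 2·49 = 5]
  44 = 8·5 + 4   → row E = row C − 8·row D = (4, 9, −17)   [check: 9·93 − 17·49 = 4]
  5 = 1·4 + 1   → row F = row D − 1·row E = (1, −10, 19)   [check: −10·93 + 19·49 = 1]
  4 = 4·1 + 0   → remainder 0, stop. gcd = 1 (last nonzero row F).
The gcd is 1, so 49 is invertible mod 93. The last nonzero row gives −10·93 + 19·49 = 1, so t = 19. So 49^(−1) ≡ 19 (mod 93). Verify: 49 · 19 = 931 ≡ 1 (mod 93). ✓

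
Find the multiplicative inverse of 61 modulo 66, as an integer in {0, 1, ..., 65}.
61^(−1) ≡ 13 (mod 66)

Apply the extended Euclidean algorithm to (66, 61), tracking rows (r, s, t) with s·66 + t·61 = r. Each division r_prev = q·r_cur + r_new produces the new row as (previous row) − q·(current row):
  row A: (66, 1, 0)   [1·66 + 0·61 = 66]
  row B: (61, 0, 1)   [0·66 + 1·61 = 61]
  66 = 1·61 + 5   → row C = row A − 1·row B = (5, 1, −1)   [check: 1·66 − 1·61 = 5]
  61 = 12·5 + 1   → row D = row B − 12·row C = (1, −12, 13)   [check: −12·66 + 13·61 = 1]
  5 = 5·1 + 0   → remainder 0, stop. gcd = 1 (last nonzero row D).
The gcd is 1, so 61 is invertible mod 66. The last nonzero row gives −12·66 + 13·61 = 1, so t = 13. So 61^(−1) ≡ 13 (mod 66). Verify: 61 · 13 = 793 ≡ 1 (mod 66). ✓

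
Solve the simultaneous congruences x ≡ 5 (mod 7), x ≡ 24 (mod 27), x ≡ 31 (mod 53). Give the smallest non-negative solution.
The moduli 7, 27, 53 are pairwise coprime, so by the CRT there is a unique solution mod 7·27·53 = 10017.
Solve by successive substitution. Start with x ≡ 5 (mod 7).
  Combine with x ≡ 24 (mod 27): write x = 5 + 7·t and require 5 + 7·t ≡ 24 (mod 27), i.e. 7·t ≡ 24 − 5 ≡ 19 (mod 27). Since 7^(−1) ≡ 4 (mod 27), t ≡ 4·19 ≡ 22 (mod 27). So x ≡ 5 + 7·22 = 159 (mod 189).
  Combine with x ≡ 31 (mod 53): write x = 159 + 189·t and require 159 + 189·t ≡ 31 (mod 53), i.e. 189·t ≡ 31 − 159 ≡ 31 (mod 53). Since 189^(−1) ≡ 23 (mod 53) (189 ≡ 30 (mod 53)), t ≡ 23·31 ≡ 24 (mod 53). So x ≡ 159 + 189·24 = 4695 (mod 10017).
Unique solution in [0, 10017): x = 4695.

Final answer: x ≡ 4695 (mod 10017); the representative in [0, 10017) is 4695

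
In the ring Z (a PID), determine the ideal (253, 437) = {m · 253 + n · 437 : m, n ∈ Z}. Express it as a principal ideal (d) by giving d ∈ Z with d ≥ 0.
(253, 437) = (23); d = 23

In the PID Z, (a, b) is generated by gcd(a, b). Compute gcd(437, 253) with the extended Euclidean algorithm, tracking rows (r, s, t) with s·437 + t·253 = r:
  row A: (437, 1, 0)   [1·437 + 0·253 = 437]
  row B: (253, 0, 1)   [0·437 + 1·253 = 253]
  437 = 1·253 + 184   → row C = row A − 1·row B = (184, 1, −1)   [check: 1·437 − 1·253 = 184]
  253 = 1·184 + 69   → row D = row B − 1·row C = (69, −1, 2)   [check: −1·437 + 2·253 = 69]
  184 = 2·69 + 46   → row E = row C − 2·row D = (46, 3, −5)   [check: 3·437 − 5·253 = 46]
  69 = 1·46 + 23   → row F = row D − 1·row E = (23, −4, 7)   [check: −4·437 + 7·253 = 23]
  46 = 2·23 + 0   → remainder 0, stop. gcd = 23 (last nonzero row F).
So gcd(253, 437) = 23, with Bézout identity −4·437 + 7·253 = 23. Containment (⊇): the Bézout identity exhibits 23 as an element of (253, 437), giving (23) ⊆ (253, 437). Containment (⊆): since 23 | 253 and 23 | 437 (253 = 23·11, 437 = 23·19), every Z-linear combination of 253 and 437 is divisible by 23, so (253, 437) ⊆ (23). Therefore (253, 437) = (23), d = 23.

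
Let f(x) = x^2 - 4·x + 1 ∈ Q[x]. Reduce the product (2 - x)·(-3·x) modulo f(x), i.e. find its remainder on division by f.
First multiply in Q[x] without reducing: a · b = 3·x^2 - 6·x. Now divide by f(x) = x^2 - 4·x + 1, eliminating the leading term at each step:
  leading term 3·x^2: subtract (3)·f(x) = 3·x^2 - 12·x + 3, leaving 6·x - 3
The degree is now < 2, so this is the remainder. Hence a · b ≡ 6·x - 3 in Q[x]/(f).

Final answer: a · b ≡ 6·x - 3 (mod f(x))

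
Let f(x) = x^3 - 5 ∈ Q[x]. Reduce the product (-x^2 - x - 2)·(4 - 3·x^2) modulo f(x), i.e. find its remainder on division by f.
a · b ≡ 2·x^2 + 11·x + 7 (mod f(x))

First multiply in Q[x] without reducing: a · b = 3·x^4 + 3·x^3 + 2·x^2 - 4·x - 8. Now divide by f(x) = x^3 - 5, eliminating the leading term at each step:
  leading term 3·x^4: subtract (3·x)·f(x) = 3·x^4 - 15·x, leaving 3·x^3 + 2·x^2 + 11·x - 8
  leading term 3·x^3: subtract (3)·f(x) = 3·x^3 - 15, leaving 2·x^2 + 11·x + 7
The degree is now < 3, so this is the remainder. Hence a · b ≡ 2·x^2 + 11·x + 7 in Q[x]/(f).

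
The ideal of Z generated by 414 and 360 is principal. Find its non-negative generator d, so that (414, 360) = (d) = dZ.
(414, 360) = (18); d = 18

In the PID Z, (a, b) is generated by gcd(a, b). Compute gcd(414, 360) with the extended Euclidean algorithm, tracking rows (r, s, t) with s·414 + t·360 = r:
  row A: (414, 1, 0)   [1·414 + 0·360 = 414]
  row B: (360, 0, 1)   [0·414 + 1·360 = 360]
  414 = 1·360 + 54   → row C = row A − 1·row B = (54, 1, −1)   [check: 1·414 − 1·360 = 54]
  360 = 6·54 + 36   → row D = row B − 6·row C = (36, −6, 7)   [check: −6·414 + 7·360 = 36]
  54 = 1·36 + 18   → row E = row C − 1·row D = (18, 7, −8)   [check: 7·414 − 8·360 = 18]
  36 = 2·18 + 0   → remainder 0, stop. gcd = 18 (last nonzero row E).
So gcd(414, 360) = 18, with Bézout identity 7·414 − 8·360 = 18. Containment (⊇): the Bézout identity exhibits 18 as an element of (414, 360), giving (18) ⊆ (414, 360). Containment (⊆): since 18 | 414 and 18 | 360 (414 = 18·23, 360 = 18·20), every Z-linear combination of 414 and 360 is divisible by 18, so (414, 360) ⊆ (18). Therefore (414, 360) = (18), d = 18.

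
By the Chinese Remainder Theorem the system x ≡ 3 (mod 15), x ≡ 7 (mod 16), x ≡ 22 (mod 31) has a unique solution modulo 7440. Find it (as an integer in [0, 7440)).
x ≡ 5943 (mod 7440); the representative in [0, 7440) is 5943

The moduli 15, 16, 31 are pairwise coprime, so by the CRT there is a unique solution mod 15·16·31 = 7440.
Solve by successive substitution. Start with x ≡ 3 (mod 15).
  Combine with x ≡ 7 (mod 16): write x = 3 + 15·t and require 3 + 15·t ≡ 7 (mod 16), i.e. 15·t ≡ 7 − 3 ≡ 4 (mod 16). Since 15^(−1) ≡ 15 (mod 16), t ≡ 15·4 ≡ 12 (mod 16). So x ≡ 3 + 15·12 = 183 (mod 240).
  Combine with x ≡ 22 (mod 31): write x = 183 + 240·t and require 183 + 240·t ≡ 22 (mod 31), i.e. 240·t ≡ 22 − 183 ≡ 25 (mod 31). Since 240^(−1) ≡ 27 (mod 31) (240 ≡ 23 (mod 31)), t ≡ 27·25 ≡ 24 (mod 31). So x ≡ 183 + 240·24 = 5943 (mod 7440).
Unique solution in [0, 7440): x = 5943.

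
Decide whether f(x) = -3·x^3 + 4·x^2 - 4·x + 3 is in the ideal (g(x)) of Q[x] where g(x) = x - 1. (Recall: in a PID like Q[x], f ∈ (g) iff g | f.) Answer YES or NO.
In Q[x] the ideal (g) consists of all multiples of g, so f ∈ (g) iff g | f, i.e. iff the remainder of f on division by g is 0. Divide f by g (g is monic, so eliminate the leading term of the running remainder at each step):
  leading term -3·x^3: subtract (-3·x^2)·g(x) = -3·x^3 + 3·x^2, leaving x^2 - 4·x + 3
  leading term x^2: subtract (x)·g(x) = x^2 - x, leaving 3 - 3·x
  leading term -3·x: subtract (-3)·g(x) = 3 - 3·x, leaving 0
The remainder is 0, so f(x) = g(x) · h(x) with h(x) = -3·x^2 + x - 3. Hence g | f, i.e. f ∈ (g).

Final answer: YES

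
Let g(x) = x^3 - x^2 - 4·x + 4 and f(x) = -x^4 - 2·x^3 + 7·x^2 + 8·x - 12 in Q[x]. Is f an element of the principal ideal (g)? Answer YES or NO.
YES

In Q[x] the ideal (g) consists of all multiples of g, so f ∈ (g) iff g | f, i.e. iff the remainder of f on division by g is 0. Divide f by g (g is monic, so eliminate the leading term of the running remainder at each step):
  leading term -x^4: subtract (-x)·g(x) = -x^4 + x^3 + 4·x^2 - 4·x, leaving -3·x^3 + 3·x^2 + 12·x - 12
  leading term -3·x^3: subtract (-3)·g(x) = -3·x^3 + 3·x^2 + 12·x - 12, leaving 0
The remainder is 0, so f(x) = g(x) · h(x) with h(x) = -x - 3. Hence g | f, i.e. f ∈ (g).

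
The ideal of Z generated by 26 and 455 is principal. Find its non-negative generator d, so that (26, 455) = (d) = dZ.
(26, 455) = (13); d = 13

In the PID Z, (a, b) is generated by gcd(a, b). Compute gcd(455, 26) with the extended Euclidean algorithm, tracking rows (r, s, t) with s·455 + t·26 = r:
  row A: (455, 1, 0)   [1·455 + 0·26 = 455]
  row B: (26, 0, 1)   [0·455 + 1·26 = 26]
  455 = 17·26 + 13   → row C = row A − 17·row B = (13, 1, −17)   [check: 1·455 − 17·26 = 13]
  26 = 2·13 + 0   → remainder 0, stop. gcd = 13 (last nonzero row C).
So gcd(26, 455) = 13, with Bézout identity 1·455 − 17·26 = 13. Containment (⊇): the Bézout identity exhibits 13 as an element of (26, 455), giving (13) ⊆ (26, 455). Containment (⊆): since 13 | 26 and 13 | 455 (26 = 13·2, 455 = 13·35), every Z-linear combination of 26 and 455 is divisible by 13, so (26, 455) ⊆ (13). Therefore (26, 455) = (13), d = 13.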